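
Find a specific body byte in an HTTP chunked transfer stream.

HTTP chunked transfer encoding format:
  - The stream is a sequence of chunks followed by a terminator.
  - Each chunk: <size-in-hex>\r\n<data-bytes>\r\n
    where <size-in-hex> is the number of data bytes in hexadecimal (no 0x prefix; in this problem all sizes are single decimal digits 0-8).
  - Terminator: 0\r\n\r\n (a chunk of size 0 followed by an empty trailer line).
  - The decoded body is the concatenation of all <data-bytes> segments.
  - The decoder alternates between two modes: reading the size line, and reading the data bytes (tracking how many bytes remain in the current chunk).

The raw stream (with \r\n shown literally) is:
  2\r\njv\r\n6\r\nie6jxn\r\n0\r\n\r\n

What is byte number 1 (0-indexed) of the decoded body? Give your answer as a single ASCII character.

Chunk 1: stream[0..1]='2' size=0x2=2, data at stream[3..5]='jv' -> body[0..2], body so far='jv'
Chunk 2: stream[7..8]='6' size=0x6=6, data at stream[10..16]='ie6jxn' -> body[2..8], body so far='jvie6jxn'
Chunk 3: stream[18..19]='0' size=0 (terminator). Final body='jvie6jxn' (8 bytes)
Body byte 1 = 'v'

Answer: v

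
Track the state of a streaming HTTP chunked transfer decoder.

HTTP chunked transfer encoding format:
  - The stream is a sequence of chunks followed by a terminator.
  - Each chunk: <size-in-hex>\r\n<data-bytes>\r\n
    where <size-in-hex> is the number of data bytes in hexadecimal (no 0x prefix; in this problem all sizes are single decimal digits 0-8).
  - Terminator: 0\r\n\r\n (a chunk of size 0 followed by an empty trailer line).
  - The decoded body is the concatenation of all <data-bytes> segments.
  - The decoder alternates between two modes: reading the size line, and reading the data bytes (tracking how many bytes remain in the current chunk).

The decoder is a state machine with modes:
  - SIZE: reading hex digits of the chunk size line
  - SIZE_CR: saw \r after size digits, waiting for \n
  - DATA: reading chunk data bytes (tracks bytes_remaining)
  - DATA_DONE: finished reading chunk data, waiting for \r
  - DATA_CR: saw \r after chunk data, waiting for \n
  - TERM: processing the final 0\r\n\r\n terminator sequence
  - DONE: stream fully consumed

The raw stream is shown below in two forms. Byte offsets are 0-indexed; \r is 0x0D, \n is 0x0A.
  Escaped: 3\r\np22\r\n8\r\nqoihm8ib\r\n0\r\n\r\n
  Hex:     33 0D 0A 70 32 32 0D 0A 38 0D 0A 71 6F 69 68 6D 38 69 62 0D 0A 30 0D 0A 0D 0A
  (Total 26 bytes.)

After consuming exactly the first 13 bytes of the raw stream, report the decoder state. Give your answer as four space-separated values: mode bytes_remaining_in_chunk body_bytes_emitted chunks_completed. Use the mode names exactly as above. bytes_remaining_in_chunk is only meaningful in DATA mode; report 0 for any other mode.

Byte 0 = '3': mode=SIZE remaining=0 emitted=0 chunks_done=0
Byte 1 = 0x0D: mode=SIZE_CR remaining=0 emitted=0 chunks_done=0
Byte 2 = 0x0A: mode=DATA remaining=3 emitted=0 chunks_done=0
Byte 3 = 'p': mode=DATA remaining=2 emitted=1 chunks_done=0
Byte 4 = '2': mode=DATA remaining=1 emitted=2 chunks_done=0
Byte 5 = '2': mode=DATA_DONE remaining=0 emitted=3 chunks_done=0
Byte 6 = 0x0D: mode=DATA_CR remaining=0 emitted=3 chunks_done=0
Byte 7 = 0x0A: mode=SIZE remaining=0 emitted=3 chunks_done=1
Byte 8 = '8': mode=SIZE remaining=0 emitted=3 chunks_done=1
Byte 9 = 0x0D: mode=SIZE_CR remaining=0 emitted=3 chunks_done=1
Byte 10 = 0x0A: mode=DATA remaining=8 emitted=3 chunks_done=1
Byte 11 = 'q': mode=DATA remaining=7 emitted=4 chunks_done=1
Byte 12 = 'o': mode=DATA remaining=6 emitted=5 chunks_done=1

Answer: DATA 6 5 1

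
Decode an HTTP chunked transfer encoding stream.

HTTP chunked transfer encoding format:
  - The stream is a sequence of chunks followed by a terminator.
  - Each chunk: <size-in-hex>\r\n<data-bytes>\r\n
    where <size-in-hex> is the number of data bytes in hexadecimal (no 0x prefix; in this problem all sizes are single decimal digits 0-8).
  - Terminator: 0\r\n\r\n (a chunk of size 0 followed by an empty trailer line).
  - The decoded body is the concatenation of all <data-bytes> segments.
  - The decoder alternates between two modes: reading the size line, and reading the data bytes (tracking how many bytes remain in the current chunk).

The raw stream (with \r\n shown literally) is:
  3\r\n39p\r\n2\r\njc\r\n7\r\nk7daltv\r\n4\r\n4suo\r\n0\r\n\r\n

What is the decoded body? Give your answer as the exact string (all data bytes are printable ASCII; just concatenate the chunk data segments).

Chunk 1: stream[0..1]='3' size=0x3=3, data at stream[3..6]='39p' -> body[0..3], body so far='39p'
Chunk 2: stream[8..9]='2' size=0x2=2, data at stream[11..13]='jc' -> body[3..5], body so far='39pjc'
Chunk 3: stream[15..16]='7' size=0x7=7, data at stream[18..25]='k7daltv' -> body[5..12], body so far='39pjck7daltv'
Chunk 4: stream[27..28]='4' size=0x4=4, data at stream[30..34]='4suo' -> body[12..16], body so far='39pjck7daltv4suo'
Chunk 5: stream[36..37]='0' size=0 (terminator). Final body='39pjck7daltv4suo' (16 bytes)

Answer: 39pjck7daltv4suo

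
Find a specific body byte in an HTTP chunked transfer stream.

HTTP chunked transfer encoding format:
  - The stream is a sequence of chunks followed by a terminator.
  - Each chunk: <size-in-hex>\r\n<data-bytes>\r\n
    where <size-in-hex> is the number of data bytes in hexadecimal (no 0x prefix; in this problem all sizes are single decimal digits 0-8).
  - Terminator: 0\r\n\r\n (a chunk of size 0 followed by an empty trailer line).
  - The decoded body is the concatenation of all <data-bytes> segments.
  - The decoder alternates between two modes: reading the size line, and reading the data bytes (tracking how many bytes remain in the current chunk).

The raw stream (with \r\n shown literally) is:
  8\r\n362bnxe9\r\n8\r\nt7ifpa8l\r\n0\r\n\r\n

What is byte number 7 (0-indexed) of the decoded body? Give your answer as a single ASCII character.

Chunk 1: stream[0..1]='8' size=0x8=8, data at stream[3..11]='362bnxe9' -> body[0..8], body so far='362bnxe9'
Chunk 2: stream[13..14]='8' size=0x8=8, data at stream[16..24]='t7ifpa8l' -> body[8..16], body so far='362bnxe9t7ifpa8l'
Chunk 3: stream[26..27]='0' size=0 (terminator). Final body='362bnxe9t7ifpa8l' (16 bytes)
Body byte 7 = '9'

Answer: 9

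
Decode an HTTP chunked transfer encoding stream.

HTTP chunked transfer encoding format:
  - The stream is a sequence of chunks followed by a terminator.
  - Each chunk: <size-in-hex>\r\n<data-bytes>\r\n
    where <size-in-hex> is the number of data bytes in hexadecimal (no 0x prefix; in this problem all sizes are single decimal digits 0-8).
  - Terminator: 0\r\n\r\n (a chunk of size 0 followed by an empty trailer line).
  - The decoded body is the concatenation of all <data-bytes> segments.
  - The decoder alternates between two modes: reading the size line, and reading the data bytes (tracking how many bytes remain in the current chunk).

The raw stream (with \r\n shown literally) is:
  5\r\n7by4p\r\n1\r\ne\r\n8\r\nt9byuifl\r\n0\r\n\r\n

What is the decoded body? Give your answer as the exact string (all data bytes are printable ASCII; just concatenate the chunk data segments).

Answer: 7by4pet9byuifl

Derivation:
Chunk 1: stream[0..1]='5' size=0x5=5, data at stream[3..8]='7by4p' -> body[0..5], body so far='7by4p'
Chunk 2: stream[10..11]='1' size=0x1=1, data at stream[13..14]='e' -> body[5..6], body so far='7by4pe'
Chunk 3: stream[16..17]='8' size=0x8=8, data at stream[19..27]='t9byuifl' -> body[6..14], body so far='7by4pet9byuifl'
Chunk 4: stream[29..30]='0' size=0 (terminator). Final body='7by4pet9byuifl' (14 bytes)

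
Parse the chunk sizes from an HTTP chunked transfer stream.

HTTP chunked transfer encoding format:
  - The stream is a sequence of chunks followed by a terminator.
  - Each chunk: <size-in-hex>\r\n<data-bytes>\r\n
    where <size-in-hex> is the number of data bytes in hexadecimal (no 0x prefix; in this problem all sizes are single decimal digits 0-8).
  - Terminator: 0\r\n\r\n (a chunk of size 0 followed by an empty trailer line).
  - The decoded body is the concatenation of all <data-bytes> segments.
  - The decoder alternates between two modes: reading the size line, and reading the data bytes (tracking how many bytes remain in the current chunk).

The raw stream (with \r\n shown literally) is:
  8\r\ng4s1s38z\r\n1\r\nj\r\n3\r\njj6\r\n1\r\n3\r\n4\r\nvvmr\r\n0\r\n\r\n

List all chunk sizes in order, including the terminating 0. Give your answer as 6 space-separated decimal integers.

Chunk 1: stream[0..1]='8' size=0x8=8, data at stream[3..11]='g4s1s38z' -> body[0..8], body so far='g4s1s38z'
Chunk 2: stream[13..14]='1' size=0x1=1, data at stream[16..17]='j' -> body[8..9], body so far='g4s1s38zj'
Chunk 3: stream[19..20]='3' size=0x3=3, data at stream[22..25]='jj6' -> body[9..12], body so far='g4s1s38zjjj6'
Chunk 4: stream[27..28]='1' size=0x1=1, data at stream[30..31]='3' -> body[12..13], body so far='g4s1s38zjjj63'
Chunk 5: stream[33..34]='4' size=0x4=4, data at stream[36..40]='vvmr' -> body[13..17], body so far='g4s1s38zjjj63vvmr'
Chunk 6: stream[42..43]='0' size=0 (terminator). Final body='g4s1s38zjjj63vvmr' (17 bytes)

Answer: 8 1 3 1 4 0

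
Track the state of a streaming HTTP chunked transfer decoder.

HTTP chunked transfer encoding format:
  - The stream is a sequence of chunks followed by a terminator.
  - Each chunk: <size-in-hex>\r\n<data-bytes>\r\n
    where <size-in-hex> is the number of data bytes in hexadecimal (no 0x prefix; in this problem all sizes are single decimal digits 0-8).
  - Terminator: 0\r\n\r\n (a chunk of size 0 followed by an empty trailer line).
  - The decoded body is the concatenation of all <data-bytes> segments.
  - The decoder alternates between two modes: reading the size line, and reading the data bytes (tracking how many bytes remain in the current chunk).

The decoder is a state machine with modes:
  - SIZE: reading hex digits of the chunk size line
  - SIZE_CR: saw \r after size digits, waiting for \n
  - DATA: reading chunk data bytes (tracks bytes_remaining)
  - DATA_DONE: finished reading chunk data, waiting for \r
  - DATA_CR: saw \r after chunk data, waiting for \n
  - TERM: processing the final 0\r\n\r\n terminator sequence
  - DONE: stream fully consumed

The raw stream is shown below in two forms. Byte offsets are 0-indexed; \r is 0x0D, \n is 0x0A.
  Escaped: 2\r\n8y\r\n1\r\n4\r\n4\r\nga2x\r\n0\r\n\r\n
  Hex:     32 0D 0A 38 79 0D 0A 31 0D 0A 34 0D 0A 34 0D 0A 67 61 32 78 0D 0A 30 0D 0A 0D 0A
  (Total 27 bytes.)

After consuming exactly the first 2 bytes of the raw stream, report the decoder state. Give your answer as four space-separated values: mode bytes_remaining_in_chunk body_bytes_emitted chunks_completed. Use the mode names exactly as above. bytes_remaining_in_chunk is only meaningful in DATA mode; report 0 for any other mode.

Byte 0 = '2': mode=SIZE remaining=0 emitted=0 chunks_done=0
Byte 1 = 0x0D: mode=SIZE_CR remaining=0 emitted=0 chunks_done=0

Answer: SIZE_CR 0 0 0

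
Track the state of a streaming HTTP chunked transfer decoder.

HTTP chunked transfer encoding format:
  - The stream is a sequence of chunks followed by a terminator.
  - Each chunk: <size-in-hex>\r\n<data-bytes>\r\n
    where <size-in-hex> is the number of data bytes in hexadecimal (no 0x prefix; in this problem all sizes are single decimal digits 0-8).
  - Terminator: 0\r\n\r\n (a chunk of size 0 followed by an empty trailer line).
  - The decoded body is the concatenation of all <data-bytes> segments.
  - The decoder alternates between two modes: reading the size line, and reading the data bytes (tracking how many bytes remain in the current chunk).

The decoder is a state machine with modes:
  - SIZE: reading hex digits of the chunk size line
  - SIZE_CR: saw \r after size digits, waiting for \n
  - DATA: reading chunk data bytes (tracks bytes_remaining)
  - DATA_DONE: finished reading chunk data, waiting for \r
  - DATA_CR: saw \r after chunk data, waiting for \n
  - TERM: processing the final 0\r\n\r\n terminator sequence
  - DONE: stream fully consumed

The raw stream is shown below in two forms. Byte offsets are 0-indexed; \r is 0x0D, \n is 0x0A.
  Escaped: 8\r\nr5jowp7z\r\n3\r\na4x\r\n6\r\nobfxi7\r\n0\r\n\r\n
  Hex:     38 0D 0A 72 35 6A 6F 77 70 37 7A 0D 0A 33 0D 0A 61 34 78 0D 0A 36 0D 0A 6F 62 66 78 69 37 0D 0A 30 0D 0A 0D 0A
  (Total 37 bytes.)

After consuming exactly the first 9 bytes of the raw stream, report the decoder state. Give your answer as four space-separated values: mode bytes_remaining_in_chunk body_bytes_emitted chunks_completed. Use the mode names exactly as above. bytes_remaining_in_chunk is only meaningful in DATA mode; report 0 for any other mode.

Byte 0 = '8': mode=SIZE remaining=0 emitted=0 chunks_done=0
Byte 1 = 0x0D: mode=SIZE_CR remaining=0 emitted=0 chunks_done=0
Byte 2 = 0x0A: mode=DATA remaining=8 emitted=0 chunks_done=0
Byte 3 = 'r': mode=DATA remaining=7 emitted=1 chunks_done=0
Byte 4 = '5': mode=DATA remaining=6 emitted=2 chunks_done=0
Byte 5 = 'j': mode=DATA remaining=5 emitted=3 chunks_done=0
Byte 6 = 'o': mode=DATA remaining=4 emitted=4 chunks_done=0
Byte 7 = 'w': mode=DATA remaining=3 emitted=5 chunks_done=0
Byte 8 = 'p': mode=DATA remaining=2 emitted=6 chunks_done=0

Answer: DATA 2 6 0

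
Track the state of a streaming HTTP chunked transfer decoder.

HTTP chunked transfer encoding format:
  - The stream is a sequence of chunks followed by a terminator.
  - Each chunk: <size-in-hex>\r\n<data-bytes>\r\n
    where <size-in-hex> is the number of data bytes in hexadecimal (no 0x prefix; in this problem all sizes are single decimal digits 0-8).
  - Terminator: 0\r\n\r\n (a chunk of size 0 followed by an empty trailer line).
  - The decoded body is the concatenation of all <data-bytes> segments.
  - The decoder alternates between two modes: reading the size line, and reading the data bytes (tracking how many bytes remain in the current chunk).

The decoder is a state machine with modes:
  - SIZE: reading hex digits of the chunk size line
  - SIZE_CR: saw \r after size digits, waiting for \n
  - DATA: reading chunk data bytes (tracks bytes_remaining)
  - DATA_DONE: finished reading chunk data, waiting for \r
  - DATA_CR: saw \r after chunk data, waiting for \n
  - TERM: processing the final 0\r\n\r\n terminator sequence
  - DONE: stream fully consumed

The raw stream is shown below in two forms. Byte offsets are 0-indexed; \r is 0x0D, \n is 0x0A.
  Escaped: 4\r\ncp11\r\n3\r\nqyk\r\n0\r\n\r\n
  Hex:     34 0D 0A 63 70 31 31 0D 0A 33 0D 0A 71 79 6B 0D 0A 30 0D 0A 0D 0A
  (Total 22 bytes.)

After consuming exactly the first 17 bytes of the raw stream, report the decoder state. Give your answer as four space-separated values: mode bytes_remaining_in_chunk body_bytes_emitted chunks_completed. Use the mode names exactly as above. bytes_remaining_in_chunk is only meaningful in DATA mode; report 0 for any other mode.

Byte 0 = '4': mode=SIZE remaining=0 emitted=0 chunks_done=0
Byte 1 = 0x0D: mode=SIZE_CR remaining=0 emitted=0 chunks_done=0
Byte 2 = 0x0A: mode=DATA remaining=4 emitted=0 chunks_done=0
Byte 3 = 'c': mode=DATA remaining=3 emitted=1 chunks_done=0
Byte 4 = 'p': mode=DATA remaining=2 emitted=2 chunks_done=0
Byte 5 = '1': mode=DATA remaining=1 emitted=3 chunks_done=0
Byte 6 = '1': mode=DATA_DONE remaining=0 emitted=4 chunks_done=0
Byte 7 = 0x0D: mode=DATA_CR remaining=0 emitted=4 chunks_done=0
Byte 8 = 0x0A: mode=SIZE remaining=0 emitted=4 chunks_done=1
Byte 9 = '3': mode=SIZE remaining=0 emitted=4 chunks_done=1
Byte 10 = 0x0D: mode=SIZE_CR remaining=0 emitted=4 chunks_done=1
Byte 11 = 0x0A: mode=DATA remaining=3 emitted=4 chunks_done=1
Byte 12 = 'q': mode=DATA remaining=2 emitted=5 chunks_done=1
Byte 13 = 'y': mode=DATA remaining=1 emitted=6 chunks_done=1
Byte 14 = 'k': mode=DATA_DONE remaining=0 emitted=7 chunks_done=1
Byte 15 = 0x0D: mode=DATA_CR remaining=0 emitted=7 chunks_done=1
Byte 16 = 0x0A: mode=SIZE remaining=0 emitted=7 chunks_done=2

Answer: SIZE 0 7 2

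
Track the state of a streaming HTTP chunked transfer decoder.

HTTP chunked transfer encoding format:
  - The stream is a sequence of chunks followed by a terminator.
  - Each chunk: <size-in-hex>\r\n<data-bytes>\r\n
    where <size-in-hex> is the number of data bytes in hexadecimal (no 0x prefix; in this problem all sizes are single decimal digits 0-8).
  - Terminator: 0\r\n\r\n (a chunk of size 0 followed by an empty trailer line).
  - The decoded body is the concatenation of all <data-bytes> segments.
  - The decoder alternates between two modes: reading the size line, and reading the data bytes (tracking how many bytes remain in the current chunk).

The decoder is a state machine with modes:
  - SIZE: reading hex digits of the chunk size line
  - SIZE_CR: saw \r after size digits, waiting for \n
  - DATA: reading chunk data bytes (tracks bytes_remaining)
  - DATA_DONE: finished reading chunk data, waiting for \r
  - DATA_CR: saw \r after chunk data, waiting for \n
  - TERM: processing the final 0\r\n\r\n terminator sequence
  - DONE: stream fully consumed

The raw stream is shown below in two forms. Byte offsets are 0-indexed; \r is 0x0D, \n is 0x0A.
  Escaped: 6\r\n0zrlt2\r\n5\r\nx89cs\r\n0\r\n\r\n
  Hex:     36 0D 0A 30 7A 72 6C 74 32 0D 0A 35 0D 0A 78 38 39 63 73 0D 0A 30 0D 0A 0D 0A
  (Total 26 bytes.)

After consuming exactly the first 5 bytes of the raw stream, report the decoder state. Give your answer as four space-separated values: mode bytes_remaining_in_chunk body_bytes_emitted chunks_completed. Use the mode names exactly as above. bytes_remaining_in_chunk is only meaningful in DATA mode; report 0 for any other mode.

Answer: DATA 4 2 0

Derivation:
Byte 0 = '6': mode=SIZE remaining=0 emitted=0 chunks_done=0
Byte 1 = 0x0D: mode=SIZE_CR remaining=0 emitted=0 chunks_done=0
Byte 2 = 0x0A: mode=DATA remaining=6 emitted=0 chunks_done=0
Byte 3 = '0': mode=DATA remaining=5 emitted=1 chunks_done=0
Byte 4 = 'z': mode=DATA remaining=4 emitted=2 chunks_done=0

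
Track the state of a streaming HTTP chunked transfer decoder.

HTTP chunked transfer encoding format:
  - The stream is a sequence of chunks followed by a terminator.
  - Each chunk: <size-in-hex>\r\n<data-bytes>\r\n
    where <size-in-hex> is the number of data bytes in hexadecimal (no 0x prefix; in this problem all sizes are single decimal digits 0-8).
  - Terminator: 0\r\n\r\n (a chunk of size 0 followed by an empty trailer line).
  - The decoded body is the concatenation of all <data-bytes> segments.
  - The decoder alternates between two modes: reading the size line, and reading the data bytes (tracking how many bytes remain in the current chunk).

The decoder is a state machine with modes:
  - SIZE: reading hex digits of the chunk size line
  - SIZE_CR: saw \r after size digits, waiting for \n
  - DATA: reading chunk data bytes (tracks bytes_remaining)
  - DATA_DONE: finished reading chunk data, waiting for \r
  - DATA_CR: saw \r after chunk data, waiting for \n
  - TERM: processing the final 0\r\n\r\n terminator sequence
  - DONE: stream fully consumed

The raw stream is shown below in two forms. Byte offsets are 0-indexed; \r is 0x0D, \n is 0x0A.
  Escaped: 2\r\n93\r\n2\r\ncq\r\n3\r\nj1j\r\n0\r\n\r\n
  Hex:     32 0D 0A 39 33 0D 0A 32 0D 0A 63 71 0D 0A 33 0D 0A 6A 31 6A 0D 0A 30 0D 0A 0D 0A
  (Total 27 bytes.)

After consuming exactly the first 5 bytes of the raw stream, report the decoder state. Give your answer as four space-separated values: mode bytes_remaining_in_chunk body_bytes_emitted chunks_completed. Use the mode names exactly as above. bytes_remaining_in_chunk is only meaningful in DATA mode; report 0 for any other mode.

Byte 0 = '2': mode=SIZE remaining=0 emitted=0 chunks_done=0
Byte 1 = 0x0D: mode=SIZE_CR remaining=0 emitted=0 chunks_done=0
Byte 2 = 0x0A: mode=DATA remaining=2 emitted=0 chunks_done=0
Byte 3 = '9': mode=DATA remaining=1 emitted=1 chunks_done=0
Byte 4 = '3': mode=DATA_DONE remaining=0 emitted=2 chunks_done=0

Answer: DATA_DONE 0 2 0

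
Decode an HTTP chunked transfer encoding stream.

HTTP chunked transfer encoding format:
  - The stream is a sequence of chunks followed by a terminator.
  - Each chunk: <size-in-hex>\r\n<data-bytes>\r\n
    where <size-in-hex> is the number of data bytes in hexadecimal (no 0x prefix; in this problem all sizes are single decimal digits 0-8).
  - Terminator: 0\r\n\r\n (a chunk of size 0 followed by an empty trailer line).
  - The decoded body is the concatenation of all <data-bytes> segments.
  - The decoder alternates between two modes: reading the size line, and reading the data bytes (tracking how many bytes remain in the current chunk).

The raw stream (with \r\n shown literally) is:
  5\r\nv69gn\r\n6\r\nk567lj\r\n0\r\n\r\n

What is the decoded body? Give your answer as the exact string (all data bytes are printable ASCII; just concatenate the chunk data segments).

Answer: v69gnk567lj

Derivation:
Chunk 1: stream[0..1]='5' size=0x5=5, data at stream[3..8]='v69gn' -> body[0..5], body so far='v69gn'
Chunk 2: stream[10..11]='6' size=0x6=6, data at stream[13..19]='k567lj' -> body[5..11], body so far='v69gnk567lj'
Chunk 3: stream[21..22]='0' size=0 (terminator). Final body='v69gnk567lj' (11 bytes)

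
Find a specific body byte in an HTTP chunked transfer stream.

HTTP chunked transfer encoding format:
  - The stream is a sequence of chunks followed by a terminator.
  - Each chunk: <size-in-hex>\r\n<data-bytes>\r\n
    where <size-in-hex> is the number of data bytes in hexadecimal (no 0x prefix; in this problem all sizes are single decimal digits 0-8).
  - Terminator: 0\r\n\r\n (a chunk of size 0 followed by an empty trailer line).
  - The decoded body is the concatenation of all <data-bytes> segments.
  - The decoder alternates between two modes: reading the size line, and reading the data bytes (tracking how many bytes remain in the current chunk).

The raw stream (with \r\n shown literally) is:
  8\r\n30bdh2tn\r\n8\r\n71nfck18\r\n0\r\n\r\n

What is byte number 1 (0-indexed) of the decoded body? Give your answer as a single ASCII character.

Chunk 1: stream[0..1]='8' size=0x8=8, data at stream[3..11]='30bdh2tn' -> body[0..8], body so far='30bdh2tn'
Chunk 2: stream[13..14]='8' size=0x8=8, data at stream[16..24]='71nfck18' -> body[8..16], body so far='30bdh2tn71nfck18'
Chunk 3: stream[26..27]='0' size=0 (terminator). Final body='30bdh2tn71nfck18' (16 bytes)
Body byte 1 = '0'

Answer: 0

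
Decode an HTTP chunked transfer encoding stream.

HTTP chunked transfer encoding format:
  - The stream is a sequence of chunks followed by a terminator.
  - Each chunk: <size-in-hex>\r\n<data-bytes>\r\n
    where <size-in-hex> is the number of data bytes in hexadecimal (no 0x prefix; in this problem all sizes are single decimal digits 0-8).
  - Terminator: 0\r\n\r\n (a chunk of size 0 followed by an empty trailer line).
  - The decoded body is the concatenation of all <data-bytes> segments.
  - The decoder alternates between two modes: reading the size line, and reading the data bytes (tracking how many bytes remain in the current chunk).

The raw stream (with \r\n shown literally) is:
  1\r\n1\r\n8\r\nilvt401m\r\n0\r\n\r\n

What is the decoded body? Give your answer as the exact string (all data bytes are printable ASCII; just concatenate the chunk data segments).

Answer: 1ilvt401m

Derivation:
Chunk 1: stream[0..1]='1' size=0x1=1, data at stream[3..4]='1' -> body[0..1], body so far='1'
Chunk 2: stream[6..7]='8' size=0x8=8, data at stream[9..17]='ilvt401m' -> body[1..9], body so far='1ilvt401m'
Chunk 3: stream[19..20]='0' size=0 (terminator). Final body='1ilvt401m' (9 bytes)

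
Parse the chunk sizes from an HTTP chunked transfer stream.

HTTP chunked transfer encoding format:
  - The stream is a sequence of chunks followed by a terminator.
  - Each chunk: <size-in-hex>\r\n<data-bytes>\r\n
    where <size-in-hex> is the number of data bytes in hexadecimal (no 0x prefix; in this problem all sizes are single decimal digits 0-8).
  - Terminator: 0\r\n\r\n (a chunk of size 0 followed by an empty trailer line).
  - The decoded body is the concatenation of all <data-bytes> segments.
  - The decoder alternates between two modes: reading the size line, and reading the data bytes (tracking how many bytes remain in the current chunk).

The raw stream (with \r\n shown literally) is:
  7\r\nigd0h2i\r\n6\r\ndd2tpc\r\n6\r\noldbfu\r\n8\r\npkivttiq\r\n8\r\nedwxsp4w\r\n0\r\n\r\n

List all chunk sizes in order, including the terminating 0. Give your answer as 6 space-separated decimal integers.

Answer: 7 6 6 8 8 0

Derivation:
Chunk 1: stream[0..1]='7' size=0x7=7, data at stream[3..10]='igd0h2i' -> body[0..7], body so far='igd0h2i'
Chunk 2: stream[12..13]='6' size=0x6=6, data at stream[15..21]='dd2tpc' -> body[7..13], body so far='igd0h2idd2tpc'
Chunk 3: stream[23..24]='6' size=0x6=6, data at stream[26..32]='oldbfu' -> body[13..19], body so far='igd0h2idd2tpcoldbfu'
Chunk 4: stream[34..35]='8' size=0x8=8, data at stream[37..45]='pkivttiq' -> body[19..27], body so far='igd0h2idd2tpcoldbfupkivttiq'
Chunk 5: stream[47..48]='8' size=0x8=8, data at stream[50..58]='edwxsp4w' -> body[27..35], body so far='igd0h2idd2tpcoldbfupkivttiqedwxsp4w'
Chunk 6: stream[60..61]='0' size=0 (terminator). Final body='igd0h2idd2tpcoldbfupkivttiqedwxsp4w' (35 bytes)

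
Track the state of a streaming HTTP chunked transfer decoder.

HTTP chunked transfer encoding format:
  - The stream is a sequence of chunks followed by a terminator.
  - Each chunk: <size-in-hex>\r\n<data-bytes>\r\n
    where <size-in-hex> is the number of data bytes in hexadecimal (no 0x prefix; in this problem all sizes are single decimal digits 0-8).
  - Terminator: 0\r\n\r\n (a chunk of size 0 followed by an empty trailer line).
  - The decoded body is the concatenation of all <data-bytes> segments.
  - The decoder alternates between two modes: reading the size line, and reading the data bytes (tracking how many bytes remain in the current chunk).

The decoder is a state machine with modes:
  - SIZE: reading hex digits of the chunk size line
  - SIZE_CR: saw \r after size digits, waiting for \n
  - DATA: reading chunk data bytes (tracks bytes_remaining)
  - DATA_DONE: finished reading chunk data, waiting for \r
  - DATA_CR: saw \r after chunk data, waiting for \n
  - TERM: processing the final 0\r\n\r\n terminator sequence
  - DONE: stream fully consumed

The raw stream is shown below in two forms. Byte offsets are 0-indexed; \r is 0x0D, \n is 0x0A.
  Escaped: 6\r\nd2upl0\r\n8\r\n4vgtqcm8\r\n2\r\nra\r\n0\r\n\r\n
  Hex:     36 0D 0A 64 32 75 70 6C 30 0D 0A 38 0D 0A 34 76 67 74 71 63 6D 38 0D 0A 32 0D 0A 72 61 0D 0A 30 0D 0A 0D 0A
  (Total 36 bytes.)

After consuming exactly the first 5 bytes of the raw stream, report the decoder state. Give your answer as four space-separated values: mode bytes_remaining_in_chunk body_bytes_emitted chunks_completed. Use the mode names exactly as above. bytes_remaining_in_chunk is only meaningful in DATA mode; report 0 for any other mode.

Byte 0 = '6': mode=SIZE remaining=0 emitted=0 chunks_done=0
Byte 1 = 0x0D: mode=SIZE_CR remaining=0 emitted=0 chunks_done=0
Byte 2 = 0x0A: mode=DATA remaining=6 emitted=0 chunks_done=0
Byte 3 = 'd': mode=DATA remaining=5 emitted=1 chunks_done=0
Byte 4 = '2': mode=DATA remaining=4 emitted=2 chunks_done=0

Answer: DATA 4 2 0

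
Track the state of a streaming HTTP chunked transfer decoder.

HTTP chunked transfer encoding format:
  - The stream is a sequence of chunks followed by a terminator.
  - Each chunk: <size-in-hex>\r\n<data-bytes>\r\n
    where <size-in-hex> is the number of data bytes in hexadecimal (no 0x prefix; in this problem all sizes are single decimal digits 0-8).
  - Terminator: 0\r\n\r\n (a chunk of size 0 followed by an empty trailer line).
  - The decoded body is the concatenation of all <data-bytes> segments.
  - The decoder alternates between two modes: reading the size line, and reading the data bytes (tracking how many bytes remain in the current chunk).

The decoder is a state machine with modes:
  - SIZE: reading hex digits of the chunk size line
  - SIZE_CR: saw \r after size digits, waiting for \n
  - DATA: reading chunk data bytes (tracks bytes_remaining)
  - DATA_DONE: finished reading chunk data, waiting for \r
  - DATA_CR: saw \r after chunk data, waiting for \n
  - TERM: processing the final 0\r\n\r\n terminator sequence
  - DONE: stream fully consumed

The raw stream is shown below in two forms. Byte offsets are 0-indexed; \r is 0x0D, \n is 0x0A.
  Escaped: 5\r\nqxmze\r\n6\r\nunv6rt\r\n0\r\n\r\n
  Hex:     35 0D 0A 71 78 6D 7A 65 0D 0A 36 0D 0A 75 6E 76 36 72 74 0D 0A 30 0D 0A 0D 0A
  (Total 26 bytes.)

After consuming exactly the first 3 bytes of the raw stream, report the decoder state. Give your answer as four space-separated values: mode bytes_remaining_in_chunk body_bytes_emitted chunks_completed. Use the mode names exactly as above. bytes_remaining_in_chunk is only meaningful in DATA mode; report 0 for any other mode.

Byte 0 = '5': mode=SIZE remaining=0 emitted=0 chunks_done=0
Byte 1 = 0x0D: mode=SIZE_CR remaining=0 emitted=0 chunks_done=0
Byte 2 = 0x0A: mode=DATA remaining=5 emitted=0 chunks_done=0

Answer: DATA 5 0 0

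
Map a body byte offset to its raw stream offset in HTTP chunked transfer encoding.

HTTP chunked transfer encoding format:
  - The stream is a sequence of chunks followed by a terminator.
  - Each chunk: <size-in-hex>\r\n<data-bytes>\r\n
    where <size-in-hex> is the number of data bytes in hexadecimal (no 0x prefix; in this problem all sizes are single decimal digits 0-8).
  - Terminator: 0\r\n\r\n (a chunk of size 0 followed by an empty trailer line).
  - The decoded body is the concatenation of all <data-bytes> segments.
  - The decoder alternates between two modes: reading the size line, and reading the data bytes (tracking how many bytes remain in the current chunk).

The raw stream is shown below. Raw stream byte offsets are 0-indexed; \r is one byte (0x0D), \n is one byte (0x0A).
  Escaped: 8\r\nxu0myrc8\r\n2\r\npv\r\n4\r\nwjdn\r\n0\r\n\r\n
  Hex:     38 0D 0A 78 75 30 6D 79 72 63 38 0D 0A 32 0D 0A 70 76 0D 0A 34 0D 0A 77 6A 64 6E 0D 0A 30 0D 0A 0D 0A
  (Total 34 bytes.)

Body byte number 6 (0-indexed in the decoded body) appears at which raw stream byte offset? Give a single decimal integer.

Answer: 9

Derivation:
Chunk 1: stream[0..1]='8' size=0x8=8, data at stream[3..11]='xu0myrc8' -> body[0..8], body so far='xu0myrc8'
Chunk 2: stream[13..14]='2' size=0x2=2, data at stream[16..18]='pv' -> body[8..10], body so far='xu0myrc8pv'
Chunk 3: stream[20..21]='4' size=0x4=4, data at stream[23..27]='wjdn' -> body[10..14], body so far='xu0myrc8pvwjdn'
Chunk 4: stream[29..30]='0' size=0 (terminator). Final body='xu0myrc8pvwjdn' (14 bytes)
Body byte 6 at stream offset 9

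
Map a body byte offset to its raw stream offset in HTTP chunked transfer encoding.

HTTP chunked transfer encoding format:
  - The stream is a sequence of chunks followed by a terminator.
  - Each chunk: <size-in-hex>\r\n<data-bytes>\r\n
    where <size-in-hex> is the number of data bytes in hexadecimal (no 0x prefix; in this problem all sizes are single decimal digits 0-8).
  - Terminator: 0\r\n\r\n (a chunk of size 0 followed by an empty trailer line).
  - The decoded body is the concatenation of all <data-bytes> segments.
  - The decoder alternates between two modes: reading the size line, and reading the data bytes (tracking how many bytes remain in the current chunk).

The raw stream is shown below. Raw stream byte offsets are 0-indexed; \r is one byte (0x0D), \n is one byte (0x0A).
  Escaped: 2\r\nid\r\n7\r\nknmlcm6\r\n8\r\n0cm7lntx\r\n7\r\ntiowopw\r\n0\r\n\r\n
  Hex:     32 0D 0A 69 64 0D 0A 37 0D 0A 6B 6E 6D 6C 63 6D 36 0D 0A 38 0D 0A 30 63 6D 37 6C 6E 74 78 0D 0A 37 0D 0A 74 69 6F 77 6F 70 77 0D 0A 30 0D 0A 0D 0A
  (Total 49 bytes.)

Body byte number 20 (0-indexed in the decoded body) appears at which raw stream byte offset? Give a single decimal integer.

Answer: 38

Derivation:
Chunk 1: stream[0..1]='2' size=0x2=2, data at stream[3..5]='id' -> body[0..2], body so far='id'
Chunk 2: stream[7..8]='7' size=0x7=7, data at stream[10..17]='knmlcm6' -> body[2..9], body so far='idknmlcm6'
Chunk 3: stream[19..20]='8' size=0x8=8, data at stream[22..30]='0cm7lntx' -> body[9..17], body so far='idknmlcm60cm7lntx'
Chunk 4: stream[32..33]='7' size=0x7=7, data at stream[35..42]='tiowopw' -> body[17..24], body so far='idknmlcm60cm7lntxtiowopw'
Chunk 5: stream[44..45]='0' size=0 (terminator). Final body='idknmlcm60cm7lntxtiowopw' (24 bytes)
Body byte 20 at stream offset 38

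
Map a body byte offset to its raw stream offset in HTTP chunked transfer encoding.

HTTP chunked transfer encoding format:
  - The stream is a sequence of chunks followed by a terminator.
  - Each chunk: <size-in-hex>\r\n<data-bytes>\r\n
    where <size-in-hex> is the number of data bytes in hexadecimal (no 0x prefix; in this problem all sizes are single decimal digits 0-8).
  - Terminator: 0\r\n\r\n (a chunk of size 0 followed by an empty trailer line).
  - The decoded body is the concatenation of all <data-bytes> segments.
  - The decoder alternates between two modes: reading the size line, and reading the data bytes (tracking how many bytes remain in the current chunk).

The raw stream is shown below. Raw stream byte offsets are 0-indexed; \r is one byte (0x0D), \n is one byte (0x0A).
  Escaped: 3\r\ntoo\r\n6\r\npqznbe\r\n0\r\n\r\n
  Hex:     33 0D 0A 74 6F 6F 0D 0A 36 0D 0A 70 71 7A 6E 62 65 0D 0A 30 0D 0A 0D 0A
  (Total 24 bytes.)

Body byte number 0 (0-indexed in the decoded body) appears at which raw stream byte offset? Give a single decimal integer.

Chunk 1: stream[0..1]='3' size=0x3=3, data at stream[3..6]='too' -> body[0..3], body so far='too'
Chunk 2: stream[8..9]='6' size=0x6=6, data at stream[11..17]='pqznbe' -> body[3..9], body so far='toopqznbe'
Chunk 3: stream[19..20]='0' size=0 (terminator). Final body='toopqznbe' (9 bytes)
Body byte 0 at stream offset 3

Answer: 3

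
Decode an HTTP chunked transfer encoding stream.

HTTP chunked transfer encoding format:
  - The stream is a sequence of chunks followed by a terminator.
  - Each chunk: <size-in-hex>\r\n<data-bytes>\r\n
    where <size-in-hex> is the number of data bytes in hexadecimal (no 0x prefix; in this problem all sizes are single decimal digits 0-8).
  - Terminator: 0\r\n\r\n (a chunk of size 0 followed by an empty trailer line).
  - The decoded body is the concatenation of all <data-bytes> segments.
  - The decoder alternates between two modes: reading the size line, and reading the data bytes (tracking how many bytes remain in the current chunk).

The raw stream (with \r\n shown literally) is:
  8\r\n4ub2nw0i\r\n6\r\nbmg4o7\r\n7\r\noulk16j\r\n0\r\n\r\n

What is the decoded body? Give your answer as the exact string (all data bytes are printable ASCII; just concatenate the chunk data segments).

Answer: 4ub2nw0ibmg4o7oulk16j

Derivation:
Chunk 1: stream[0..1]='8' size=0x8=8, data at stream[3..11]='4ub2nw0i' -> body[0..8], body so far='4ub2nw0i'
Chunk 2: stream[13..14]='6' size=0x6=6, data at stream[16..22]='bmg4o7' -> body[8..14], body so far='4ub2nw0ibmg4o7'
Chunk 3: stream[24..25]='7' size=0x7=7, data at stream[27..34]='oulk16j' -> body[14..21], body so far='4ub2nw0ibmg4o7oulk16j'
Chunk 4: stream[36..37]='0' size=0 (terminator). Final body='4ub2nw0ibmg4o7oulk16j' (21 bytes)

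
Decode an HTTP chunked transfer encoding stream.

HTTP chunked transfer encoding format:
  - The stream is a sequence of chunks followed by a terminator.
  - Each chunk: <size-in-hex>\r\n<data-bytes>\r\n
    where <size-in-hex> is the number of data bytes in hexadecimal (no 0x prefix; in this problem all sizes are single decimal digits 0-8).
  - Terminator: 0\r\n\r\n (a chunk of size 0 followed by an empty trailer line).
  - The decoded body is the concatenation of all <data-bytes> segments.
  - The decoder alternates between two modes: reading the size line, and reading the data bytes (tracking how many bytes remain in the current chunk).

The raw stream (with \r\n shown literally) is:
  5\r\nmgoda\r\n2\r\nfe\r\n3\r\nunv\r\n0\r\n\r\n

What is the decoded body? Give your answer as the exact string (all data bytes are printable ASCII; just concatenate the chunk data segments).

Chunk 1: stream[0..1]='5' size=0x5=5, data at stream[3..8]='mgoda' -> body[0..5], body so far='mgoda'
Chunk 2: stream[10..11]='2' size=0x2=2, data at stream[13..15]='fe' -> body[5..7], body so far='mgodafe'
Chunk 3: stream[17..18]='3' size=0x3=3, data at stream[20..23]='unv' -> body[7..10], body so far='mgodafeunv'
Chunk 4: stream[25..26]='0' size=0 (terminator). Final body='mgodafeunv' (10 bytes)

Answer: mgodafeunv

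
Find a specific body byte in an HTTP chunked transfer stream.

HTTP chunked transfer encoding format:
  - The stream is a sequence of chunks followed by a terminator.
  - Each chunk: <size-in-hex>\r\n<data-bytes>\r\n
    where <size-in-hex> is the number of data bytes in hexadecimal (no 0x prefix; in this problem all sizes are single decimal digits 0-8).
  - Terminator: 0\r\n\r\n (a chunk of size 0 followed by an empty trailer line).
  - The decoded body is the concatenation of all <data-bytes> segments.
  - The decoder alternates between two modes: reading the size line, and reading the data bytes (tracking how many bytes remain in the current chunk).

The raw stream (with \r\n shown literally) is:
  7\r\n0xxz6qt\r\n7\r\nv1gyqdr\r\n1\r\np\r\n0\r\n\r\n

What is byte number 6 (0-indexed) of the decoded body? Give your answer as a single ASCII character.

Answer: t

Derivation:
Chunk 1: stream[0..1]='7' size=0x7=7, data at stream[3..10]='0xxz6qt' -> body[0..7], body so far='0xxz6qt'
Chunk 2: stream[12..13]='7' size=0x7=7, data at stream[15..22]='v1gyqdr' -> body[7..14], body so far='0xxz6qtv1gyqdr'
Chunk 3: stream[24..25]='1' size=0x1=1, data at stream[27..28]='p' -> body[14..15], body so far='0xxz6qtv1gyqdrp'
Chunk 4: stream[30..31]='0' size=0 (terminator). Final body='0xxz6qtv1gyqdrp' (15 bytes)
Body byte 6 = 't'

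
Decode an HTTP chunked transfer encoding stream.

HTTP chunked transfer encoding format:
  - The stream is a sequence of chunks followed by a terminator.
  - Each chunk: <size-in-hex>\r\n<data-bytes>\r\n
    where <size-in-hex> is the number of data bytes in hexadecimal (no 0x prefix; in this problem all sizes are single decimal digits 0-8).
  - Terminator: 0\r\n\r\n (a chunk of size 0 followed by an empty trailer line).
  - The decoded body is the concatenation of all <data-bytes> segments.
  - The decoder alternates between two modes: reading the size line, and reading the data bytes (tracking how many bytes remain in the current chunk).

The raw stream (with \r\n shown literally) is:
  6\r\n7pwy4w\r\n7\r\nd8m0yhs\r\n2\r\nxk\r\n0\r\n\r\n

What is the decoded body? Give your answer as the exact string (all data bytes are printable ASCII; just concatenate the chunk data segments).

Answer: 7pwy4wd8m0yhsxk

Derivation:
Chunk 1: stream[0..1]='6' size=0x6=6, data at stream[3..9]='7pwy4w' -> body[0..6], body so far='7pwy4w'
Chunk 2: stream[11..12]='7' size=0x7=7, data at stream[14..21]='d8m0yhs' -> body[6..13], body so far='7pwy4wd8m0yhs'
Chunk 3: stream[23..24]='2' size=0x2=2, data at stream[26..28]='xk' -> body[13..15], body so far='7pwy4wd8m0yhsxk'
Chunk 4: stream[30..31]='0' size=0 (terminator). Final body='7pwy4wd8m0yhsxk' (15 bytes)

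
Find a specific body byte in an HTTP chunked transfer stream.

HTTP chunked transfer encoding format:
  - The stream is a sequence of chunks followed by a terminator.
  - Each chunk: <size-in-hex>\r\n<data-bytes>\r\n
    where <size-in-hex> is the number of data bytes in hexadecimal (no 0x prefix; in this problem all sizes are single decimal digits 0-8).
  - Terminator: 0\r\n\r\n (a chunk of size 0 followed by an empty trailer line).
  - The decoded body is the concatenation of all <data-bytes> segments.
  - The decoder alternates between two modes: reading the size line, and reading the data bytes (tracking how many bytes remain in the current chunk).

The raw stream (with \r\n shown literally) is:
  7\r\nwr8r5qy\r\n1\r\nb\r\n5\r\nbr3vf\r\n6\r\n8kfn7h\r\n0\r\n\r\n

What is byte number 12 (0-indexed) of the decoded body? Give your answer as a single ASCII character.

Answer: f

Derivation:
Chunk 1: stream[0..1]='7' size=0x7=7, data at stream[3..10]='wr8r5qy' -> body[0..7], body so far='wr8r5qy'
Chunk 2: stream[12..13]='1' size=0x1=1, data at stream[15..16]='b' -> body[7..8], body so far='wr8r5qyb'
Chunk 3: stream[18..19]='5' size=0x5=5, data at stream[21..26]='br3vf' -> body[8..13], body so far='wr8r5qybbr3vf'
Chunk 4: stream[28..29]='6' size=0x6=6, data at stream[31..37]='8kfn7h' -> body[13..19], body so far='wr8r5qybbr3vf8kfn7h'
Chunk 5: stream[39..40]='0' size=0 (terminator). Final body='wr8r5qybbr3vf8kfn7h' (19 bytes)
Body byte 12 = 'f'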